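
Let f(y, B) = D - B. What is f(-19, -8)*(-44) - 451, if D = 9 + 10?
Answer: -1639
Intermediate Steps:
D = 19
f(y, B) = 19 - B
f(-19, -8)*(-44) - 451 = (19 - 1*(-8))*(-44) - 451 = (19 + 8)*(-44) - 451 = 27*(-44) - 451 = -1188 - 451 = -1639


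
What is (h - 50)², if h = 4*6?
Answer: 676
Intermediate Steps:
h = 24
(h - 50)² = (24 - 50)² = (-26)² = 676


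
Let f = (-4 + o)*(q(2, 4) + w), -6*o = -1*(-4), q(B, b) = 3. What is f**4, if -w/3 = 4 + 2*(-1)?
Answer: 38416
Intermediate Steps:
w = -6 (w = -3*(4 + 2*(-1)) = -3*(4 - 2) = -3*2 = -6)
o = -2/3 (o = -(-1)*(-4)/6 = -1/6*4 = -2/3 ≈ -0.66667)
f = 14 (f = (-4 - 2/3)*(3 - 6) = -14/3*(-3) = 14)
f**4 = 14**4 = 38416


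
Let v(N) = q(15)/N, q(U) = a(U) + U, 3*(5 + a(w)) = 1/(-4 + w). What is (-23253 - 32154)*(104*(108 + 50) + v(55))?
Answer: -50075186069/55 ≈ -9.1046e+8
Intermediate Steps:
a(w) = -5 + 1/(3*(-4 + w))
q(U) = U + (61 - 15*U)/(3*(-4 + U)) (q(U) = (61 - 15*U)/(3*(-4 + U)) + U = U + (61 - 15*U)/(3*(-4 + U)))
v(N) = 331/(33*N) (v(N) = ((61/3 + 15² - 9*15)/(-4 + 15))/N = ((61/3 + 225 - 135)/11)/N = ((1/11)*(331/3))/N = 331/(33*N))
(-23253 - 32154)*(104*(108 + 50) + v(55)) = (-23253 - 32154)*(104*(108 + 50) + (331/33)/55) = -55407*(104*158 + (331/33)*(1/55)) = -55407*(16432 + 331/1815) = -55407*29824411/1815 = -50075186069/55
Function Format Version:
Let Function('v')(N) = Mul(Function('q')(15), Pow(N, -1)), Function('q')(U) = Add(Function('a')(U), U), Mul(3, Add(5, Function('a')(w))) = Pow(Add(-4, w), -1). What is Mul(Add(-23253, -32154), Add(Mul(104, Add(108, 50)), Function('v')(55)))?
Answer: Rational(-50075186069, 55) ≈ -9.1046e+8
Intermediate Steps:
Function('a')(w) = Add(-5, Mul(Rational(1, 3), Pow(Add(-4, w), -1)))
Function('q')(U) = Add(U, Mul(Rational(1, 3), Pow(Add(-4, U), -1), Add(61, Mul(-15, U)))) (Function('q')(U) = Add(Mul(Rational(1, 3), Pow(Add(-4, U), -1), Add(61, Mul(-15, U))), U) = Add(U, Mul(Rational(1, 3), Pow(Add(-4, U), -1), Add(61, Mul(-15, U)))))
Function('v')(N) = Mul(Rational(331, 33), Pow(N, -1)) (Function('v')(N) = Mul(Mul(Pow(Add(-4, 15), -1), Add(Rational(61, 3), Pow(15, 2), Mul(-9, 15))), Pow(N, -1)) = Mul(Mul(Pow(11, -1), Add(Rational(61, 3), 225, -135)), Pow(N, -1)) = Mul(Mul(Rational(1, 11), Rational(331, 3)), Pow(N, -1)) = Mul(Rational(331, 33), Pow(N, -1)))
Mul(Add(-23253, -32154), Add(Mul(104, Add(108, 50)), Function('v')(55))) = Mul(Add(-23253, -32154), Add(Mul(104, Add(108, 50)), Mul(Rational(331, 33), Pow(55, -1)))) = Mul(-55407, Add(Mul(104, 158), Mul(Rational(331, 33), Rational(1, 55)))) = Mul(-55407, Add(16432, Rational(331, 1815))) = Mul(-55407, Rational(29824411, 1815)) = Rational(-50075186069, 55)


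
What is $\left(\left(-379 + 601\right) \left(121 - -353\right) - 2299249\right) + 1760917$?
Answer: $-433104$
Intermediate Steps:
$\left(\left(-379 + 601\right) \left(121 - -353\right) - 2299249\right) + 1760917 = \left(222 \left(121 + 353\right) - 2299249\right) + 1760917 = \left(222 \cdot 474 - 2299249\right) + 1760917 = \left(105228 - 2299249\right) + 1760917 = -2194021 + 1760917 = -433104$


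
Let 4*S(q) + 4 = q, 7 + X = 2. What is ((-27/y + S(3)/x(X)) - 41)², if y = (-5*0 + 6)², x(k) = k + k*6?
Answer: 2134521/1225 ≈ 1742.5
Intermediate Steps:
X = -5 (X = -7 + 2 = -5)
S(q) = -1 + q/4
x(k) = 7*k (x(k) = k + 6*k = 7*k)
y = 36 (y = (0 + 6)² = 6² = 36)
((-27/y + S(3)/x(X)) - 41)² = ((-27/36 + (-1 + (¼)*3)/((7*(-5)))) - 41)² = ((-27*1/36 + (-1 + ¾)/(-35)) - 41)² = ((-¾ - ¼*(-1/35)) - 41)² = ((-¾ + 1/140) - 41)² = (-26/35 - 41)² = (-1461/35)² = 2134521/1225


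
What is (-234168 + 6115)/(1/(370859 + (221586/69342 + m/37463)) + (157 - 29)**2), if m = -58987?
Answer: -36617962575347796139/2630742410462638483 ≈ -13.919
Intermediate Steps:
(-234168 + 6115)/(1/(370859 + (221586/69342 + m/37463)) + (157 - 29)**2) = (-234168 + 6115)/(1/(370859 + (221586/69342 - 58987/37463)) + (157 - 29)**2) = -228053/(1/(370859 + (221586*(1/69342) - 58987*1/37463)) + 128**2) = -228053/(1/(370859 + (36931/11557 - 58987/37463)) + 16384) = -228053/(1/(370859 + 701833294/432959891) + 16384) = -228053/(1/(160567774049663/432959891) + 16384) = -228053/(432959891/160567774049663 + 16384) = -228053/2630742410462638483/160567774049663 = -228053*160567774049663/2630742410462638483 = -36617962575347796139/2630742410462638483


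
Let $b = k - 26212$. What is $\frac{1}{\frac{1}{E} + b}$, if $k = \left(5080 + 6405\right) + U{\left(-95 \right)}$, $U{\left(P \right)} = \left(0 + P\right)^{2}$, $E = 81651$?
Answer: $- \frac{81651}{465574001} \approx -0.00017538$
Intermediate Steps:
$U{\left(P \right)} = P^{2}$
$k = 20510$ ($k = \left(5080 + 6405\right) + \left(-95\right)^{2} = 11485 + 9025 = 20510$)
$b = -5702$ ($b = 20510 - 26212 = -5702$)
$\frac{1}{\frac{1}{E} + b} = \frac{1}{\frac{1}{81651} - 5702} = \frac{1}{- \frac{465574001}{81651}} = - \frac{81651}{465574001}$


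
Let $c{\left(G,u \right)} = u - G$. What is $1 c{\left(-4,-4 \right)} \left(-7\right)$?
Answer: $0$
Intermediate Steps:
$1 c{\left(-4,-4 \right)} \left(-7\right) = 1 \left(-4 - -4\right) \left(-7\right) = 1 \left(-4 + 4\right) \left(-7\right) = 1 \cdot 0 \left(-7\right) = 0 \left(-7\right) = 0$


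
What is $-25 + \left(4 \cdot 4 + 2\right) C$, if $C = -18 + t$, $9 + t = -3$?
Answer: $-565$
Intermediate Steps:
$t = -12$ ($t = -9 - 3 = -12$)
$C = -30$ ($C = -18 - 12 = -30$)
$-25 + \left(4 \cdot 4 + 2\right) C = -25 + \left(4 \cdot 4 + 2\right) \left(-30\right) = -25 + \left(16 + 2\right) \left(-30\right) = -25 + 18 \left(-30\right) = -25 - 540 = -565$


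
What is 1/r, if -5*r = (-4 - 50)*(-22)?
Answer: -5/1188 ≈ -0.0042088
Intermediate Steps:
r = -1188/5 (r = -(-4 - 50)*(-22)/5 = -(-54)*(-22)/5 = -⅕*1188 = -1188/5 ≈ -237.60)
1/r = 1/(-1188/5) = -5/1188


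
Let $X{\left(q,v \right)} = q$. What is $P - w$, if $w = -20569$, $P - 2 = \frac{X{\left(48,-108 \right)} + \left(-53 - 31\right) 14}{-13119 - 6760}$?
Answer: $\frac{408932037}{19879} \approx 20571.0$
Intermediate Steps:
$P = \frac{40886}{19879}$ ($P = 2 + \frac{48 + \left(-53 - 31\right) 14}{-13119 - 6760} = 2 + \frac{48 - 1176}{-19879} = 2 + \left(48 - 1176\right) \left(- \frac{1}{19879}\right) = 2 - - \frac{1128}{19879} = 2 + \frac{1128}{19879} = \frac{40886}{19879} \approx 2.0567$)
$P - w = \frac{40886}{19879} - -20569 = \frac{40886}{19879} + 20569 = \frac{408932037}{19879}$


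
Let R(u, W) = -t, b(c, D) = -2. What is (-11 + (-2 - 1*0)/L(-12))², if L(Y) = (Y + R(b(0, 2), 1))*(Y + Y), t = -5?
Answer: 855625/7056 ≈ 121.26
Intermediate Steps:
R(u, W) = 5 (R(u, W) = -1*(-5) = 5)
L(Y) = 2*Y*(5 + Y) (L(Y) = (Y + 5)*(Y + Y) = (5 + Y)*(2*Y) = 2*Y*(5 + Y))
(-11 + (-2 - 1*0)/L(-12))² = (-11 + (-2 - 1*0)/((2*(-12)*(5 - 12))))² = (-11 + (-2 + 0)/((2*(-12)*(-7))))² = (-11 - 2/168)² = (-11 - 2*1/168)² = (-11 - 1/84)² = (-925/84)² = 855625/7056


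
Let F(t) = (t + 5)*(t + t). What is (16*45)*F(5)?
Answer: 72000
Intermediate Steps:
F(t) = 2*t*(5 + t) (F(t) = (5 + t)*(2*t) = 2*t*(5 + t))
(16*45)*F(5) = (16*45)*(2*5*(5 + 5)) = 720*(2*5*10) = 720*100 = 72000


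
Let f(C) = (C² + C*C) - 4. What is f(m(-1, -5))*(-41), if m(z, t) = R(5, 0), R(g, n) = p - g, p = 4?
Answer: 82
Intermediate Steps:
R(g, n) = 4 - g
m(z, t) = -1 (m(z, t) = 4 - 1*5 = 4 - 5 = -1)
f(C) = -4 + 2*C² (f(C) = (C² + C²) - 4 = 2*C² - 4 = -4 + 2*C²)
f(m(-1, -5))*(-41) = (-4 + 2*(-1)²)*(-41) = (-4 + 2*1)*(-41) = (-4 + 2)*(-41) = -2*(-41) = 82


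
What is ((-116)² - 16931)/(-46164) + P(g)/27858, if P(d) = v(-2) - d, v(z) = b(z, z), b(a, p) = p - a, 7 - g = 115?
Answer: 16965377/214339452 ≈ 0.079152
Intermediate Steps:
g = -108 (g = 7 - 1*115 = 7 - 115 = -108)
v(z) = 0 (v(z) = z - z = 0)
P(d) = -d (P(d) = 0 - d = -d)
((-116)² - 16931)/(-46164) + P(g)/27858 = ((-116)² - 16931)/(-46164) - 1*(-108)/27858 = (13456 - 16931)*(-1/46164) + 108*(1/27858) = -3475*(-1/46164) + 18/4643 = 3475/46164 + 18/4643 = 16965377/214339452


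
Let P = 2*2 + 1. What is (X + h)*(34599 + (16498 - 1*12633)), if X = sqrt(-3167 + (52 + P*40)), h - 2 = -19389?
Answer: -745701568 + 38464*I*sqrt(2915) ≈ -7.457e+8 + 2.0767e+6*I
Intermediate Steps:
h = -19387 (h = 2 - 19389 = -19387)
P = 5 (P = 4 + 1 = 5)
X = I*sqrt(2915) (X = sqrt(-3167 + (52 + 5*40)) = sqrt(-3167 + (52 + 200)) = sqrt(-3167 + 252) = sqrt(-2915) = I*sqrt(2915) ≈ 53.991*I)
(X + h)*(34599 + (16498 - 1*12633)) = (I*sqrt(2915) - 19387)*(34599 + (16498 - 1*12633)) = (-19387 + I*sqrt(2915))*(34599 + (16498 - 12633)) = (-19387 + I*sqrt(2915))*(34599 + 3865) = (-19387 + I*sqrt(2915))*38464 = -745701568 + 38464*I*sqrt(2915)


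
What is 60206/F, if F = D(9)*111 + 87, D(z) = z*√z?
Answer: 30103/1542 ≈ 19.522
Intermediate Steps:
D(z) = z^(3/2)
F = 3084 (F = 9^(3/2)*111 + 87 = 27*111 + 87 = 2997 + 87 = 3084)
60206/F = 60206/3084 = 60206*(1/3084) = 30103/1542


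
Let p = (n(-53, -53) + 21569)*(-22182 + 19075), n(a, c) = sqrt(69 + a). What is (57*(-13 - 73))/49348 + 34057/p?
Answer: -12701866283/127217836278 ≈ -0.099843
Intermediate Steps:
p = -67027311 (p = (sqrt(69 - 53) + 21569)*(-22182 + 19075) = (sqrt(16) + 21569)*(-3107) = (4 + 21569)*(-3107) = 21573*(-3107) = -67027311)
(57*(-13 - 73))/49348 + 34057/p = (57*(-13 - 73))/49348 + 34057/(-67027311) = (57*(-86))*(1/49348) + 34057*(-1/67027311) = -4902*1/49348 - 34057/67027311 = -2451/24674 - 34057/67027311 = -12701866283/127217836278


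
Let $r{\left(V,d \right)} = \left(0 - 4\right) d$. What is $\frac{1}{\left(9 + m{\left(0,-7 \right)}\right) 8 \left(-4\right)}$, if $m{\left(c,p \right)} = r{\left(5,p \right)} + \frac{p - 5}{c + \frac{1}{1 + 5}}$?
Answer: $\frac{1}{1120} \approx 0.00089286$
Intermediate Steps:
$r{\left(V,d \right)} = - 4 d$
$m{\left(c,p \right)} = - 4 p + \frac{-5 + p}{\frac{1}{6} + c}$ ($m{\left(c,p \right)} = - 4 p + \frac{p - 5}{c + \frac{1}{1 + 5}} = - 4 p + \frac{-5 + p}{c + \frac{1}{6}} = - 4 p + \frac{-5 + p}{\frac{1}{6} + c}$)
$\frac{1}{\left(9 + m{\left(0,-7 \right)}\right) 8 \left(-4\right)} = \frac{1}{\left(9 + \frac{2 \left(-15 - 7 - 0 \left(-7\right)\right)}{1 + 6 \cdot 0}\right) 8 \left(-4\right)} = \frac{1}{\left(9 + \frac{2 \left(-15 - 7 + 0\right)}{1 + 0}\right) \left(-32\right)} = \frac{1}{\left(9 + 2 \cdot 1^{-1} \left(-22\right)\right) \left(-32\right)} = \frac{1}{\left(9 + 2 \cdot 1 \left(-22\right)\right) \left(-32\right)} = \frac{1}{\left(9 - 44\right) \left(-32\right)} = \frac{1}{\left(-35\right) \left(-32\right)} = \frac{1}{1120}$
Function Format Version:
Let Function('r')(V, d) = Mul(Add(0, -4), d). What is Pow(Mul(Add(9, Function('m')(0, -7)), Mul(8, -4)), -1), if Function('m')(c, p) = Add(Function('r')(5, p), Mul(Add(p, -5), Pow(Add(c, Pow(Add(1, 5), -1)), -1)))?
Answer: Rational(1, 1120) ≈ 0.00089286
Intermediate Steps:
Function('r')(V, d) = Mul(-4, d)
Function('m')(c, p) = Add(Mul(-4, p), Mul(Pow(Add(Rational(1, 6), c), -1), Add(-5, p))) (Function('m')(c, p) = Add(Mul(-4, p), Mul(Add(p, -5), Pow(Add(c, Pow(Add(1, 5), -1)), -1))) = Add(Mul(-4, p), Mul(Add(-5, p), Pow(Add(c, Pow(6, -1)), -1))) = Add(Mul(-4, p), Mul(Add(-5, p), Pow(Add(c, Rational(1, 6)), -1))) = Add(Mul(-4, p), Mul(Add(-5, p), Pow(Add(Rational(1, 6), c), -1))) = Add(Mul(-4, p), Mul(Pow(Add(Rational(1, 6), c), -1), Add(-5, p))))
Pow(Mul(Add(9, Function('m')(0, -7)), Mul(8, -4)), -1) = Pow(Mul(Add(9, Mul(2, Pow(Add(1, Mul(6, 0)), -1), Add(-15, -7, Mul(-12, 0, -7)))), Mul(8, -4)), -1) = Pow(Mul(Add(9, Mul(2, Pow(Add(1, 0), -1), Add(-15, -7, 0))), -32), -1) = Pow(Mul(Add(9, Mul(2, Pow(1, -1), -22)), -32), -1) = Pow(Mul(Add(9, Mul(2, 1, -22)), -32), -1) = Pow(Mul(Add(9, -44), -32), -1) = Pow(Mul(-35, -32), -1) = Pow(1120, -1) = Rational(1, 1120)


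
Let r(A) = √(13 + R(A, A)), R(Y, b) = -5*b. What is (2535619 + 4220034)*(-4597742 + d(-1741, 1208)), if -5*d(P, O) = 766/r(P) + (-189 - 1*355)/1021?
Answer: -158565122703784998/5105 - 2587415099*√8718/21795 ≈ -3.1061e+13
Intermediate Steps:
r(A) = √(13 - 5*A)
d(P, O) = 544/5105 - 766/(5*√(13 - 5*P)) (d(P, O) = -(766/(√(13 - 5*P)) + (-189 - 1*355)/1021)/5 = -(766/√(13 - 5*P) + (-189 - 355)*(1/1021))/5 = -(766/√(13 - 5*P) - 544*1/1021)/5 = -(766/√(13 - 5*P) - 544/1021)/5 = -(-544/1021 + 766/√(13 - 5*P))/5 = 544/5105 - 766/(5*√(13 - 5*P)))
(2535619 + 4220034)*(-4597742 + d(-1741, 1208)) = (2535619 + 4220034)*(-4597742 + (544/5105 - 766/(5*√(13 - 5*(-1741))))) = 6755653*(-4597742 + (544/5105 - 766/(5*√(13 + 8705)))) = 6755653*(-4597742 + (544/5105 - 383*√8718/21795)) = 6755653*(-23471472366/5105 - 383*√8718/21795) = -158565122703784998/5105 - 2587415099*√8718/21795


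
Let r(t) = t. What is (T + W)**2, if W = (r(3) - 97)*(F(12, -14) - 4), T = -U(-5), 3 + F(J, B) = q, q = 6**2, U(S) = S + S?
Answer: 7376656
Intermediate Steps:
U(S) = 2*S
q = 36
F(J, B) = 33 (F(J, B) = -3 + 36 = 33)
T = 10 (T = -2*(-5) = -1*(-10) = 10)
W = -2726 (W = (3 - 97)*(33 - 4) = -94*29 = -2726)
(T + W)**2 = (10 - 2726)**2 = (-2716)**2 = 7376656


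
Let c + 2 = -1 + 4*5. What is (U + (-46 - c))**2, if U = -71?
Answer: 17956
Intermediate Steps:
c = 17 (c = -2 + (-1 + 4*5) = -2 + (-1 + 20) = -2 + 19 = 17)
(U + (-46 - c))**2 = (-71 + (-46 - 1*17))**2 = (-71 + (-46 - 17))**2 = (-71 - 63)**2 = (-134)**2 = 17956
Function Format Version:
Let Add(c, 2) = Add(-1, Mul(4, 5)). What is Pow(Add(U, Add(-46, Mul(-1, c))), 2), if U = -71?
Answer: 17956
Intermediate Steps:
c = 17 (c = Add(-2, Add(-1, Mul(4, 5))) = Add(-2, Add(-1, 20)) = Add(-2, 19) = 17)
Pow(Add(U, Add(-46, Mul(-1, c))), 2) = Pow(Add(-71, Add(-46, Mul(-1, 17))), 2) = Pow(Add(-71, Add(-46, -17)), 2) = Pow(Add(-71, -63), 2) = Pow(-134, 2) = 17956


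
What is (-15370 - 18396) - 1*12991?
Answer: -46757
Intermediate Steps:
(-15370 - 18396) - 1*12991 = -33766 - 12991 = -46757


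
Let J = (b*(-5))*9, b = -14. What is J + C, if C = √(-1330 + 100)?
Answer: 630 + I*√1230 ≈ 630.0 + 35.071*I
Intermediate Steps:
C = I*√1230 (C = √(-1230) = I*√1230 ≈ 35.071*I)
J = 630 (J = -14*(-5)*9 = 70*9 = 630)
J + C = 630 + I*√1230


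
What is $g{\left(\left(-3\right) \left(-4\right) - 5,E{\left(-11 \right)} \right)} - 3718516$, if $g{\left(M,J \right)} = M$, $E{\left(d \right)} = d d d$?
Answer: $-3718509$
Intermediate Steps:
$E{\left(d \right)} = d^{3}$ ($E{\left(d \right)} = d^{2} d = d^{3}$)
$g{\left(\left(-3\right) \left(-4\right) - 5,E{\left(-11 \right)} \right)} - 3718516 = \left(\left(-3\right) \left(-4\right) - 5\right) - 3718516 = \left(12 - 5\right) - 3718516 = 7 - 3718516 = -3718509$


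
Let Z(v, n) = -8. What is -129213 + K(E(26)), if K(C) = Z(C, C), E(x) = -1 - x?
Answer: -129221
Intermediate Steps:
K(C) = -8
-129213 + K(E(26)) = -129213 - 8 = -129221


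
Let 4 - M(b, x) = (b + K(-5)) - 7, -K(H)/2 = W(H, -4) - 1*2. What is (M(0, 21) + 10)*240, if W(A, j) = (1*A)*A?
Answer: 16080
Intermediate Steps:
W(A, j) = A**2 (W(A, j) = A*A = A**2)
K(H) = 4 - 2*H**2 (K(H) = -2*(H**2 - 1*2) = -2*(H**2 - 2) = -2*(-2 + H**2) = 4 - 2*H**2)
M(b, x) = 57 - b (M(b, x) = 4 - ((b + (4 - 2*(-5)**2)) - 7) = 4 - ((b + (4 - 2*25)) - 7) = 4 - ((b + (4 - 50)) - 7) = 4 - ((b - 46) - 7) = 4 - ((-46 + b) - 7) = 4 - (-53 + b) = 4 + (53 - b) = 57 - b)
(M(0, 21) + 10)*240 = ((57 - 1*0) + 10)*240 = ((57 + 0) + 10)*240 = (57 + 10)*240 = 67*240 = 16080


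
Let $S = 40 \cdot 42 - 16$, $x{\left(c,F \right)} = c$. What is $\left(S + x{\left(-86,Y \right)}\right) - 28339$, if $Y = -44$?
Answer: $-26761$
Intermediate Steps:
$S = 1664$ ($S = 1680 - 16 = 1664$)
$\left(S + x{\left(-86,Y \right)}\right) - 28339 = \left(1664 - 86\right) - 28339 = 1578 - 28339 = -26761$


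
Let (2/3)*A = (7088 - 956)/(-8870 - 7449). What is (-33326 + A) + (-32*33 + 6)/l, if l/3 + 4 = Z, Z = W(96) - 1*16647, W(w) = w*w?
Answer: -808713015174/24266353 ≈ -33327.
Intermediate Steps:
W(w) = w²
Z = -7431 (Z = 96² - 1*16647 = 9216 - 16647 = -7431)
l = -22305 (l = -12 + 3*(-7431) = -12 - 22293 = -22305)
A = -9198/16319 (A = 3*((7088 - 956)/(-8870 - 7449))/2 = 3*(6132/(-16319))/2 = 3*(6132*(-1/16319))/2 = (3/2)*(-6132/16319) = -9198/16319 ≈ -0.56364)
(-33326 + A) + (-32*33 + 6)/l = (-33326 - 9198/16319) + (-32*33 + 6)/(-22305) = -543856192/16319 + (-1056 + 6)*(-1/22305) = -543856192/16319 - 1050*(-1/22305) = -543856192/16319 + 70/1487 = -808713015174/24266353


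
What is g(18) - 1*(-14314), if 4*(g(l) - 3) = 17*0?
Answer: 14317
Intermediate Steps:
g(l) = 3 (g(l) = 3 + (17*0)/4 = 3 + (1/4)*0 = 3 + 0 = 3)
g(18) - 1*(-14314) = 3 - 1*(-14314) = 3 + 14314 = 14317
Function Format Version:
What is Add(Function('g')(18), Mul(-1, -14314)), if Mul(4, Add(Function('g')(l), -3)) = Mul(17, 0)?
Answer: 14317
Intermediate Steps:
Function('g')(l) = 3 (Function('g')(l) = Add(3, Mul(Rational(1, 4), Mul(17, 0))) = Add(3, Mul(Rational(1, 4), 0)) = Add(3, 0) = 3)
Add(Function('g')(18), Mul(-1, -14314)) = Add(3, Mul(-1, -14314)) = Add(3, 14314) = 14317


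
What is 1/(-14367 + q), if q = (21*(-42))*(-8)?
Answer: -1/7311 ≈ -0.00013678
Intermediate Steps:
q = 7056 (q = -882*(-8) = 7056)
1/(-14367 + q) = 1/(-14367 + 7056) = 1/(-7311) = -1/7311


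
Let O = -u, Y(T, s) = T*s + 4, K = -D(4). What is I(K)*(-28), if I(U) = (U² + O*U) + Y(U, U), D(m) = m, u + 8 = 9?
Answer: -1120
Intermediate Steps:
u = 1 (u = -8 + 9 = 1)
K = -4 (K = -1*4 = -4)
Y(T, s) = 4 + T*s
O = -1 (O = -1*1 = -1)
I(U) = 4 - U + 2*U² (I(U) = (U² - U) + (4 + U*U) = (U² - U) + (4 + U²) = 4 - U + 2*U²)
I(K)*(-28) = (4 - 1*(-4) + 2*(-4)²)*(-28) = (4 + 4 + 2*16)*(-28) = (4 + 4 + 32)*(-28) = 40*(-28) = -1120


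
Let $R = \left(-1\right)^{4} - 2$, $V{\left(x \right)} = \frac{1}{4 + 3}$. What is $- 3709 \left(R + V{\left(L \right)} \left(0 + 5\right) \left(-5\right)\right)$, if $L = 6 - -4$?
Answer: $\frac{118688}{7} \approx 16955.0$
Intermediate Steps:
$L = 10$ ($L = 6 + 4 = 10$)
$V{\left(x \right)} = \frac{1}{7}$
$R = -1$ ($R = 1 - 2 = -1$)
$- 3709 \left(R + V{\left(L \right)} \left(0 + 5\right) \left(-5\right)\right) = - 3709 \left(-1 + \frac{\left(0 + 5\right) \left(-5\right)}{7}\right) = - 3709 \left(-1 + \frac{5 \left(-5\right)}{7}\right) = - 3709 \left(-1 + \frac{1}{7} \left(-25\right)\right) = - 3709 \left(-1 - \frac{25}{7}\right) = \left(-3709\right) \left(- \frac{32}{7}\right) = \frac{118688}{7}$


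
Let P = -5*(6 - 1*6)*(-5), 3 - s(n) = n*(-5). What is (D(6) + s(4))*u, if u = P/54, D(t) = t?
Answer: 0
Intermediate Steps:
s(n) = 3 + 5*n (s(n) = 3 - n*(-5) = 3 - (-5)*n = 3 + 5*n)
P = 0 (P = -5*(6 - 6)*(-5) = -5*0*(-5) = 0*(-5) = 0)
u = 0 (u = 0/54 = 0*(1/54) = 0)
(D(6) + s(4))*u = (6 + (3 + 5*4))*0 = (6 + (3 + 20))*0 = (6 + 23)*0 = 29*0 = 0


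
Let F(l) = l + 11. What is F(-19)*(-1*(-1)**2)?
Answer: 8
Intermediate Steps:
F(l) = 11 + l
F(-19)*(-1*(-1)**2) = (11 - 19)*(-1*(-1)**2) = -(-8) = -8*(-1) = 8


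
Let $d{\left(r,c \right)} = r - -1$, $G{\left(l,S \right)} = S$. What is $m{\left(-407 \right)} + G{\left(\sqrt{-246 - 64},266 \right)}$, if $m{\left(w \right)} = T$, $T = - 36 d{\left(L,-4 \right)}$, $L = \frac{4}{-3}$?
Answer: $278$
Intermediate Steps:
$L = - \frac{4}{3}$ ($L = 4 \left(- \frac{1}{3}\right) = - \frac{4}{3} \approx -1.3333$)
$d{\left(r,c \right)} = 1 + r$ ($d{\left(r,c \right)} = r + 1 = 1 + r$)
$T = 12$ ($T = - 36 \left(1 - \frac{4}{3}\right) = \left(-36\right) \left(- \frac{1}{3}\right) = 12$)
$m{\left(w \right)} = 12$
$m{\left(-407 \right)} + G{\left(\sqrt{-246 - 64},266 \right)} = 12 + 266 = 278$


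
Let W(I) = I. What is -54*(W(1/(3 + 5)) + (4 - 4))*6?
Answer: -81/2 ≈ -40.500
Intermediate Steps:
-54*(W(1/(3 + 5)) + (4 - 4))*6 = -54*(1/(3 + 5) + (4 - 4))*6 = -54*(1/8 + 0)*6 = -54*(⅛ + 0)*6 = -27*6/4 = -54*¾ = -81/2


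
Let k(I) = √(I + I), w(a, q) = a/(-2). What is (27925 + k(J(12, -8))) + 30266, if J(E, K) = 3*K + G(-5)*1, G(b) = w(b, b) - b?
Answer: 58191 + I*√33 ≈ 58191.0 + 5.7446*I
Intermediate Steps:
w(a, q) = -a/2 (w(a, q) = a*(-½) = -a/2)
G(b) = -3*b/2 (G(b) = -b/2 - b = -3*b/2)
J(E, K) = 15/2 + 3*K (J(E, K) = 3*K - 3/2*(-5)*1 = 3*K + (15/2)*1 = 3*K + 15/2 = 15/2 + 3*K)
k(I) = √2*√I (k(I) = √(2*I) = √2*√I)
(27925 + k(J(12, -8))) + 30266 = (27925 + √2*√(15/2 + 3*(-8))) + 30266 = (27925 + √2*√(15/2 - 24)) + 30266 = (27925 + √2*√(-33/2)) + 30266 = (27925 + √2*(I*√66/2)) + 30266 = (27925 + I*√33) + 30266 = 58191 + I*√33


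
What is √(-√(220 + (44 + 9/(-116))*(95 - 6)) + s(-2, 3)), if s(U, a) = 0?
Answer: I*29^(¾)*√70*391^(¼)/58 ≈ 8.0161*I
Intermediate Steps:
√(-√(220 + (44 + 9/(-116))*(95 - 6)) + s(-2, 3)) = √(-√(220 + (44 + 9/(-116))*(95 - 6)) + 0) = √(-√(220 + (44 + 9*(-1/116))*89) + 0) = √(-√(220 + (44 - 9/116)*89) + 0) = √(-√(220 + (5095/116)*89) + 0) = √(-√(220 + 453455/116) + 0) = √(-√(478975/116) + 0) = √(-35*√11339/58 + 0) = √(-35*√11339/58) = I*58^(¾)*782^(¼)*(29*√70)/3364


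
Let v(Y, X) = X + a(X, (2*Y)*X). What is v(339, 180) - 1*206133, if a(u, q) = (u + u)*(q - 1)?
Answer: 43728087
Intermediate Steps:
a(u, q) = 2*u*(-1 + q) (a(u, q) = (2*u)*(-1 + q) = 2*u*(-1 + q))
v(Y, X) = X + 2*X*(-1 + 2*X*Y) (v(Y, X) = X + 2*X*(-1 + (2*Y)*X) = X + 2*X*(-1 + 2*X*Y))
v(339, 180) - 1*206133 = 180*(-1 + 4*180*339) - 1*206133 = 180*(-1 + 244080) - 206133 = 180*244079 - 206133 = 43934220 - 206133 = 43728087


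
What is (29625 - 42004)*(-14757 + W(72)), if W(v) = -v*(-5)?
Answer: 178220463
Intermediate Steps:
W(v) = 5*v
(29625 - 42004)*(-14757 + W(72)) = (29625 - 42004)*(-14757 + 5*72) = -12379*(-14757 + 360) = -12379*(-14397) = 178220463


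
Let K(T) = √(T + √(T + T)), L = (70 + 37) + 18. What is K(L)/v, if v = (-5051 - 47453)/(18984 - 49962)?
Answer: 15489*√(125 + 5*√10)/26252 ≈ 7.0013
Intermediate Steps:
v = 26252/15489 (v = -52504/(-30978) = -52504*(-1/30978) = 26252/15489 ≈ 1.6949)
L = 125 (L = 107 + 18 = 125)
K(T) = √(T + √2*√T) (K(T) = √(T + √(2*T)) = √(T + √2*√T))
K(L)/v = √(125 + √2*√125)/(26252/15489) = √(125 + √2*(5*√5))*(15489/26252) = √(125 + 5*√10)*(15489/26252) = 15489*√(125 + 5*√10)/26252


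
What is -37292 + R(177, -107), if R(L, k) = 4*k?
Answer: -37720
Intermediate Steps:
-37292 + R(177, -107) = -37292 + 4*(-107) = -37292 - 428 = -37720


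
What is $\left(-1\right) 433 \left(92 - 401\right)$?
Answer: $133797$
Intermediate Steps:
$\left(-1\right) 433 \left(92 - 401\right) = \left(-433\right) \left(-309\right) = 133797$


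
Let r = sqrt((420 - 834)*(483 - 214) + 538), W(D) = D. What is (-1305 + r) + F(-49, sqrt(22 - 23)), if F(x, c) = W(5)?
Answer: -1300 + 2*I*sqrt(27707) ≈ -1300.0 + 332.91*I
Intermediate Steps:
F(x, c) = 5
r = 2*I*sqrt(27707) (r = sqrt(-414*269 + 538) = sqrt(-111366 + 538) = sqrt(-110828) = 2*I*sqrt(27707) ≈ 332.91*I)
(-1305 + r) + F(-49, sqrt(22 - 23)) = (-1305 + 2*I*sqrt(27707)) + 5 = -1300 + 2*I*sqrt(27707)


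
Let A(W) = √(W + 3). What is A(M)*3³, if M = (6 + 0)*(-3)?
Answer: 27*I*√15 ≈ 104.57*I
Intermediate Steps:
M = -18 (M = 6*(-3) = -18)
A(W) = √(3 + W)
A(M)*3³ = √(3 - 18)*3³ = √(-15)*27 = (I*√15)*27 = 27*I*√15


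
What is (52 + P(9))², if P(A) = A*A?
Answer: 17689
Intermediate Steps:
P(A) = A²
(52 + P(9))² = (52 + 9²)² = (52 + 81)² = 133² = 17689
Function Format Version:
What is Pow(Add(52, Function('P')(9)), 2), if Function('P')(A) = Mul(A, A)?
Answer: 17689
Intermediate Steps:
Function('P')(A) = Pow(A, 2)
Pow(Add(52, Function('P')(9)), 2) = Pow(Add(52, Pow(9, 2)), 2) = Pow(Add(52, 81), 2) = Pow(133, 2) = 17689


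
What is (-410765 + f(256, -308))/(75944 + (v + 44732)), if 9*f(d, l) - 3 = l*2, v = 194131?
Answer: -3697498/2833263 ≈ -1.3050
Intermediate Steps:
f(d, l) = ⅓ + 2*l/9 (f(d, l) = ⅓ + (l*2)/9 = ⅓ + (2*l)/9 = ⅓ + 2*l/9)
(-410765 + f(256, -308))/(75944 + (v + 44732)) = (-410765 + (⅓ + (2/9)*(-308)))/(75944 + (194131 + 44732)) = (-410765 + (⅓ - 616/9))/(75944 + 238863) = (-410765 - 613/9)/314807 = -3697498/9*1/314807 = -3697498/2833263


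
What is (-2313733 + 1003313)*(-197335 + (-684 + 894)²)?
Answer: 200802208700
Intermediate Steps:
(-2313733 + 1003313)*(-197335 + (-684 + 894)²) = -1310420*(-197335 + 210²) = -1310420*(-197335 + 44100) = -1310420*(-153235) = 200802208700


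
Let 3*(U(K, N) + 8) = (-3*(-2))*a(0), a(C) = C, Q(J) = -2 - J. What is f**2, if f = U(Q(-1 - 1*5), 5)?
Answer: 64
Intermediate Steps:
U(K, N) = -8 (U(K, N) = -8 + (-3*(-2)*0)/3 = -8 + (6*0)/3 = -8 + (1/3)*0 = -8 + 0 = -8)
f = -8
f**2 = (-8)**2 = 64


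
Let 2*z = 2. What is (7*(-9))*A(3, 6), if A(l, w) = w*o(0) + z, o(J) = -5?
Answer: 1827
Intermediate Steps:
z = 1 (z = (½)*2 = 1)
A(l, w) = 1 - 5*w (A(l, w) = w*(-5) + 1 = -5*w + 1 = 1 - 5*w)
(7*(-9))*A(3, 6) = (7*(-9))*(1 - 5*6) = -63*(1 - 30) = -63*(-29) = 1827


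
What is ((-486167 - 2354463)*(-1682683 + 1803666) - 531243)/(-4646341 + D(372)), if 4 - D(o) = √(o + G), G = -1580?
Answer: 1596799530370887621/21588447518777 - 687336941066*I*√302/21588447518777 ≈ 73966.0 - 0.55329*I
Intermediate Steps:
D(o) = 4 - √(-1580 + o) (D(o) = 4 - √(o - 1580) = 4 - √(-1580 + o))
((-486167 - 2354463)*(-1682683 + 1803666) - 531243)/(-4646341 + D(372)) = ((-486167 - 2354463)*(-1682683 + 1803666) - 531243)/(-4646341 + (4 - √(-1580 + 372))) = (-2840630*120983 - 531243)/(-4646341 + (4 - √(-1208))) = (-343667939290 - 531243)/(-4646341 + (4 - 2*I*√302)) = -343668470533/(-4646341 + (4 - 2*I*√302)) = -343668470533/(-4646337 - 2*I*√302)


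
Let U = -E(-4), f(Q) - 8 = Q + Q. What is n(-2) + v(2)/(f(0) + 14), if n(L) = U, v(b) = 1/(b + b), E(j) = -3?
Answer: 265/88 ≈ 3.0114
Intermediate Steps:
f(Q) = 8 + 2*Q (f(Q) = 8 + (Q + Q) = 8 + 2*Q)
v(b) = 1/(2*b)
U = 3 (U = -1*(-3) = 3)
n(L) = 3
n(-2) + v(2)/(f(0) + 14) = 3 + ((½)/2)/((8 + 2*0) + 14) = 3 + ((½)*(½))/((8 + 0) + 14) = 3 + (¼)/(8 + 14) = 3 + (¼)/22 = 3 + (1/22)*(¼) = 3 + 1/88 = 265/88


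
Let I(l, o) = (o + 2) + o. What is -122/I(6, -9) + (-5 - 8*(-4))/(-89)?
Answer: 5213/712 ≈ 7.3216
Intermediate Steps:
I(l, o) = 2 + 2*o (I(l, o) = (2 + o) + o = 2 + 2*o)
-122/I(6, -9) + (-5 - 8*(-4))/(-89) = -122/(2 + 2*(-9)) + (-5 - 8*(-4))/(-89) = -122/(2 - 18) + (-5 + 32)*(-1/89) = -122/(-16) + 27*(-1/89) = -122*(-1/16) - 27/89 = 61/8 - 27/89 = 5213/712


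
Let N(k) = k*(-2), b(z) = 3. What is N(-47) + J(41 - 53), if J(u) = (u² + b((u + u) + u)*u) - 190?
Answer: 12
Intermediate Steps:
J(u) = -190 + u² + 3*u (J(u) = (u² + 3*u) - 190 = -190 + u² + 3*u)
N(k) = -2*k
N(-47) + J(41 - 53) = -2*(-47) + (-190 + (41 - 53)² + 3*(41 - 53)) = 94 + (-190 + (-12)² + 3*(-12)) = 94 + (-190 + 144 - 36) = 94 - 82 = 12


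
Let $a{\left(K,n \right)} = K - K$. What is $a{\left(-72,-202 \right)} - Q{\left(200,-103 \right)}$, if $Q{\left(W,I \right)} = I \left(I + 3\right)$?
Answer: $-10300$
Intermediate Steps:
$Q{\left(W,I \right)} = I \left(3 + I\right)$
$a{\left(K,n \right)} = 0$
$a{\left(-72,-202 \right)} - Q{\left(200,-103 \right)} = 0 - - 103 \left(3 - 103\right) = 0 - \left(-103\right) \left(-100\right) = 0 - 10300 = -10300$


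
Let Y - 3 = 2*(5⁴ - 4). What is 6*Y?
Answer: 7470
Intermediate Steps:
Y = 1245 (Y = 3 + 2*(5⁴ - 4) = 3 + 2*(625 - 4) = 3 + 2*621 = 3 + 1242 = 1245)
6*Y = 6*1245 = 7470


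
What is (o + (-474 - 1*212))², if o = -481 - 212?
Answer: 1901641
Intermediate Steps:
o = -693
(o + (-474 - 1*212))² = (-693 + (-474 - 1*212))² = (-693 + (-474 - 212))² = (-693 - 686)² = (-1379)² = 1901641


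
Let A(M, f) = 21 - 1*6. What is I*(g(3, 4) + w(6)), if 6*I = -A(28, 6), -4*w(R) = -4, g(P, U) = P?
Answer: -10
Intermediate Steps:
A(M, f) = 15 (A(M, f) = 21 - 6 = 15)
w(R) = 1 (w(R) = -¼*(-4) = 1)
I = -5/2 (I = (-1*15)/6 = (⅙)*(-15) = -5/2 ≈ -2.5000)
I*(g(3, 4) + w(6)) = -5*(3 + 1)/2 = -5/2*4 = -10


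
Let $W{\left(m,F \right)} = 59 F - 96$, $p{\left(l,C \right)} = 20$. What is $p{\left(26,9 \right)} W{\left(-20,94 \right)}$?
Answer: $109000$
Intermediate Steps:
$W{\left(m,F \right)} = -96 + 59 F$
$p{\left(26,9 \right)} W{\left(-20,94 \right)} = 20 \left(-96 + 59 \cdot 94\right) = 20 \left(-96 + 5546\right) = 20 \cdot 5450 = 109000$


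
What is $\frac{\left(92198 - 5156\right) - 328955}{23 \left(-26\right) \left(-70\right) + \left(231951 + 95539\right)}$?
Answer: $- \frac{241913}{369350} \approx -0.65497$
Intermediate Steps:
$\frac{\left(92198 - 5156\right) - 328955}{23 \left(-26\right) \left(-70\right) + \left(231951 + 95539\right)} = \frac{87042 - 328955}{\left(-598\right) \left(-70\right) + 327490} = - \frac{241913}{41860 + 327490} = - \frac{241913}{369350}$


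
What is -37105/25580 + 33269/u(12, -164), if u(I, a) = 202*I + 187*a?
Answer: -23737683/9031019 ≈ -2.6285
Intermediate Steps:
u(I, a) = 187*a + 202*I
-37105/25580 + 33269/u(12, -164) = -37105/25580 + 33269/(187*(-164) + 202*12) = -37105*1/25580 + 33269/(-30668 + 2424) = -7421/5116 + 33269/(-28244) = -7421/5116 + 33269*(-1/28244) = -7421/5116 - 33269/28244 = -23737683/9031019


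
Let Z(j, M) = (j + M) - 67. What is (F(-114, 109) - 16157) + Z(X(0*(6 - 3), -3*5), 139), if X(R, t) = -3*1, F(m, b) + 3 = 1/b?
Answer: -1753918/109 ≈ -16091.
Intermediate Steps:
F(m, b) = -3 + 1/b
X(R, t) = -3
Z(j, M) = -67 + M + j (Z(j, M) = (M + j) - 67 = -67 + M + j)
(F(-114, 109) - 16157) + Z(X(0*(6 - 3), -3*5), 139) = ((-3 + 1/109) - 16157) + (-67 + 139 - 3) = ((-3 + 1/109) - 16157) + 69 = (-326/109 - 16157) + 69 = -1761439/109 + 69 = -1753918/109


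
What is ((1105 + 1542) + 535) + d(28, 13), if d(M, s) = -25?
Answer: 3157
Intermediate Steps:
((1105 + 1542) + 535) + d(28, 13) = ((1105 + 1542) + 535) - 25 = (2647 + 535) - 25 = 3182 - 25 = 3157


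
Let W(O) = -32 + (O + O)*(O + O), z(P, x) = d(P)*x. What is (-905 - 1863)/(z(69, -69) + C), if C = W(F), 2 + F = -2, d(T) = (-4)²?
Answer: 173/67 ≈ 2.5821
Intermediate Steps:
d(T) = 16
F = -4 (F = -2 - 2 = -4)
z(P, x) = 16*x
W(O) = -32 + 4*O² (W(O) = -32 + (2*O)*(2*O) = -32 + 4*O²)
C = 32 (C = -32 + 4*(-4)² = -32 + 4*16 = -32 + 64 = 32)
(-905 - 1863)/(z(69, -69) + C) = (-905 - 1863)/(16*(-69) + 32) = -2768/(-1104 + 32) = -2768/(-1072) = -2768*(-1/1072) = 173/67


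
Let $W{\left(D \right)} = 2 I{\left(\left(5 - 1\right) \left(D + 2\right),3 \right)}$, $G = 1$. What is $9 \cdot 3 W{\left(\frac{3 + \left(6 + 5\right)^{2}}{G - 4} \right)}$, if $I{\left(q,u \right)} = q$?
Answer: $-8496$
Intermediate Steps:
$W{\left(D \right)} = 16 + 8 D$ ($W{\left(D \right)} = 2 \left(5 - 1\right) \left(D + 2\right) = 2 \cdot 4 \left(2 + D\right) = 2 \left(8 + 4 D\right) = 16 + 8 D$)
$9 \cdot 3 W{\left(\frac{3 + \left(6 + 5\right)^{2}}{G - 4} \right)} = 9 \cdot 3 \left(16 + 8 \frac{3 + \left(6 + 5\right)^{2}}{1 - 4}\right) = 27 \left(16 + 8 \frac{3 + 11^{2}}{-3}\right) = 27 \left(16 + 8 \left(3 + 121\right) \left(- \frac{1}{3}\right)\right) = 27 \left(16 + 8 \cdot 124 \left(- \frac{1}{3}\right)\right) = 27 \left(16 + 8 \left(- \frac{124}{3}\right)\right) = 27 \left(16 - \frac{992}{3}\right) = 27 \left(- \frac{944}{3}\right) = -8496$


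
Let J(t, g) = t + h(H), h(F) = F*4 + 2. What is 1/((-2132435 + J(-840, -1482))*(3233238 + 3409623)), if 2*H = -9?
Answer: -1/14171155585551 ≈ -7.0566e-14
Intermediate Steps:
H = -9/2 (H = (½)*(-9) = -9/2 ≈ -4.5000)
h(F) = 2 + 4*F (h(F) = 4*F + 2 = 2 + 4*F)
J(t, g) = -16 + t (J(t, g) = t + (2 + 4*(-9/2)) = t + (2 - 18) = t - 16 = -16 + t)
1/((-2132435 + J(-840, -1482))*(3233238 + 3409623)) = 1/((-2132435 + (-16 - 840))*(3233238 + 3409623)) = 1/((-2132435 - 856)*6642861) = 1/(-2133291*6642861) = 1/(-14171155585551) = -1/14171155585551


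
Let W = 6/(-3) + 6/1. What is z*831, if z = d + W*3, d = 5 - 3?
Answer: 11634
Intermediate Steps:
d = 2
W = 4 (W = 6*(-⅓) + 6*1 = -2 + 6 = 4)
z = 14 (z = 2 + 4*3 = 2 + 12 = 14)
z*831 = 14*831 = 11634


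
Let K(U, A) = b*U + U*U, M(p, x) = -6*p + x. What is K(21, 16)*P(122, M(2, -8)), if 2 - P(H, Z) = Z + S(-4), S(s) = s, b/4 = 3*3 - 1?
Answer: 28938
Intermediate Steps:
b = 32 (b = 4*(3*3 - 1) = 4*(9 - 1) = 4*8 = 32)
M(p, x) = x - 6*p
P(H, Z) = 6 - Z (P(H, Z) = 2 - (Z - 4) = 2 - (-4 + Z) = 2 + (4 - Z) = 6 - Z)
K(U, A) = U**2 + 32*U (K(U, A) = 32*U + U*U = 32*U + U**2 = U**2 + 32*U)
K(21, 16)*P(122, M(2, -8)) = (21*(32 + 21))*(6 - (-8 - 6*2)) = (21*53)*(6 - (-8 - 12)) = 1113*(6 - 1*(-20)) = 1113*(6 + 20) = 1113*26 = 28938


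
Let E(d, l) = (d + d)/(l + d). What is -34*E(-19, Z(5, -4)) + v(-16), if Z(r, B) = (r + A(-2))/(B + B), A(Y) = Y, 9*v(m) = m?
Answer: -95504/1395 ≈ -68.462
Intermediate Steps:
v(m) = m/9
Z(r, B) = (-2 + r)/(2*B) (Z(r, B) = (r - 2)/(B + B) = (-2 + r)/((2*B)) = (-2 + r)*(1/(2*B)) = (-2 + r)/(2*B))
E(d, l) = 2*d/(d + l) (E(d, l) = (2*d)/(d + l) = 2*d/(d + l))
-34*E(-19, Z(5, -4)) + v(-16) = -68*(-19)/(-19 + (½)*(-2 + 5)/(-4)) + (⅑)*(-16) = -68*(-19)/(-19 + (½)*(-¼)*3) - 16/9 = -68*(-19)/(-19 - 3/8) - 16/9 = -68*(-19)/(-155/8) - 16/9 = -68*(-19)*(-8)/155 - 16/9 = -34*304/155 - 16/9 = -10336/155 - 16/9 = -95504/1395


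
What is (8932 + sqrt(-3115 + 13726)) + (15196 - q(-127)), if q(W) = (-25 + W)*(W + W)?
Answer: -14480 + 9*sqrt(131) ≈ -14377.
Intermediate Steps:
q(W) = 2*W*(-25 + W) (q(W) = (-25 + W)*(2*W) = 2*W*(-25 + W))
(8932 + sqrt(-3115 + 13726)) + (15196 - q(-127)) = (8932 + sqrt(-3115 + 13726)) + (15196 - 2*(-127)*(-25 - 127)) = (8932 + sqrt(10611)) + (15196 - 2*(-127)*(-152)) = (8932 + 9*sqrt(131)) + (15196 - 1*38608) = (8932 + 9*sqrt(131)) + (15196 - 38608) = (8932 + 9*sqrt(131)) - 23412 = -14480 + 9*sqrt(131)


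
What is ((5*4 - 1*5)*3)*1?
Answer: 45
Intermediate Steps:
((5*4 - 1*5)*3)*1 = ((20 - 5)*3)*1 = (15*3)*1 = 45*1 = 45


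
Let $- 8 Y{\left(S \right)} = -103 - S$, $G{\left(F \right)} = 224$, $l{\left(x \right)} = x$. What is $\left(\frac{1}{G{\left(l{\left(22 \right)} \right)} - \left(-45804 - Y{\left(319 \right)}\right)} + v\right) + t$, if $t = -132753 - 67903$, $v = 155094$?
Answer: $- \frac{8398124522}{184323} \approx -45562.0$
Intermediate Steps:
$t = -200656$ ($t = -132753 - 67903 = -200656$)
$Y{\left(S \right)} = \frac{103}{8} + \frac{S}{8}$ ($Y{\left(S \right)} = - \frac{-103 - S}{8} = \frac{103}{8} + \frac{S}{8}$)
$\left(\frac{1}{G{\left(l{\left(22 \right)} \right)} - \left(-45804 - Y{\left(319 \right)}\right)} + v\right) + t = \left(\frac{1}{224 + \left(\left(\left(\frac{103}{8} + \frac{1}{8} \cdot 319\right) + 80528\right) - 34724\right)} + 155094\right) - 200656 = \left(\frac{1}{224 + \left(\left(\left(\frac{103}{8} + \frac{319}{8}\right) + 80528\right) - 34724\right)} + 155094\right) - 200656 = \left(\frac{1}{224 + \left(\left(\frac{211}{4} + 80528\right) - 34724\right)} + 155094\right) - 200656 = \left(\frac{1}{224 + \left(\frac{322323}{4} - 34724\right)} + 155094\right) - 200656 = \left(\frac{1}{224 + \frac{183427}{4}} + 155094\right) - 200656 = \left(\frac{1}{\frac{184323}{4}} + 155094\right) - 200656 = \left(\frac{4}{184323} + 155094\right) - 200656 = \frac{28587391366}{184323} - 200656 = - \frac{8398124522}{184323}$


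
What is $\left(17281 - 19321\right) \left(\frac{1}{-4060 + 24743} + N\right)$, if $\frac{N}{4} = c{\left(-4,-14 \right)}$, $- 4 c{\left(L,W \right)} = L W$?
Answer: $\frac{2362823880}{20683} \approx 1.1424 \cdot 10^{5}$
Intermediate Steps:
$c{\left(L,W \right)} = - \frac{L W}{4}$
$N = -56$ ($N = 4 \left(\left(- \frac{1}{4}\right) \left(-4\right) \left(-14\right)\right) = 4 \left(-14\right) = -56$)
$\left(17281 - 19321\right) \left(\frac{1}{-4060 + 24743} + N\right) = \left(17281 - 19321\right) \left(\frac{1}{-4060 + 24743} - 56\right) = - 2040 \left(\frac{1}{20683} - 56\right) = \left(-2040\right) \left(- \frac{1158247}{20683}\right) = \frac{2362823880}{20683}$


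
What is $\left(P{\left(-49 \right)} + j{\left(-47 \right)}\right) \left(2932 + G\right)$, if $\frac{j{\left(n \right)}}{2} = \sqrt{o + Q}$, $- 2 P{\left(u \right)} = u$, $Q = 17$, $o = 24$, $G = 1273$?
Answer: $\frac{206045}{2} + 8410 \sqrt{41} \approx 1.5687 \cdot 10^{5}$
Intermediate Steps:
$P{\left(u \right)} = - \frac{u}{2}$
$j{\left(n \right)} = 2 \sqrt{41}$ ($j{\left(n \right)} = 2 \sqrt{24 + 17} = 2 \sqrt{41}$)
$\left(P{\left(-49 \right)} + j{\left(-47 \right)}\right) \left(2932 + G\right) = \left(\left(- \frac{1}{2}\right) \left(-49\right) + 2 \sqrt{41}\right) \left(2932 + 1273\right) = \left(\frac{49}{2} + 2 \sqrt{41}\right) 4205 = \frac{206045}{2} + 8410 \sqrt{41}$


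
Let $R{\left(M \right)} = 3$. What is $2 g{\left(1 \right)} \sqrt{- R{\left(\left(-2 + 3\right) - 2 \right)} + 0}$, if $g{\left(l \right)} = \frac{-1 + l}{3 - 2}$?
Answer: $0$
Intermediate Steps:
$g{\left(l \right)} = -1 + l$ ($g{\left(l \right)} = \frac{-1 + l}{1} = \left(-1 + l\right) 1 = -1 + l$)
$2 g{\left(1 \right)} \sqrt{- R{\left(\left(-2 + 3\right) - 2 \right)} + 0} = 2 \left(-1 + 1\right) \sqrt{\left(-1\right) 3 + 0} = 2 \cdot 0 \sqrt{-3 + 0} = 0 \sqrt{-3} = 0 i \sqrt{3} = 0$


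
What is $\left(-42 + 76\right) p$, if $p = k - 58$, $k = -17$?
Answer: $-2550$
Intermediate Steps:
$p = -75$ ($p = -17 - 58 = -75$)
$\left(-42 + 76\right) p = \left(-42 + 76\right) \left(-75\right) = 34 \left(-75\right) = -2550$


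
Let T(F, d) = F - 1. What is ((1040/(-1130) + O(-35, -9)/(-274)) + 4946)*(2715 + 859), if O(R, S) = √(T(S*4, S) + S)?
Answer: 1997129756/113 - 1787*I*√46/137 ≈ 1.7674e+7 - 88.467*I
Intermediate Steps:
T(F, d) = -1 + F
O(R, S) = √(-1 + 5*S) (O(R, S) = √((-1 + S*4) + S) = √((-1 + 4*S) + S) = √(-1 + 5*S))
((1040/(-1130) + O(-35, -9)/(-274)) + 4946)*(2715 + 859) = ((1040/(-1130) + √(-1 + 5*(-9))/(-274)) + 4946)*(2715 + 859) = ((1040*(-1/1130) + √(-1 - 45)*(-1/274)) + 4946)*3574 = ((-104/113 + √(-46)*(-1/274)) + 4946)*3574 = ((-104/113 + (I*√46)*(-1/274)) + 4946)*3574 = ((-104/113 - I*√46/274) + 4946)*3574 = (558794/113 - I*√46/274)*3574 = 1997129756/113 - 1787*I*√46/137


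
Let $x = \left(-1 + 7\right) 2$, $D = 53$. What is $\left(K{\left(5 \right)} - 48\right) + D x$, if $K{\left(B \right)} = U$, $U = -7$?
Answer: $581$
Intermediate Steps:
$K{\left(B \right)} = -7$
$x = 12$ ($x = 6 \cdot 2 = 12$)
$\left(K{\left(5 \right)} - 48\right) + D x = \left(-7 - 48\right) + 53 \cdot 12 = \left(-7 - 48\right) + 636 = -55 + 636 = 581$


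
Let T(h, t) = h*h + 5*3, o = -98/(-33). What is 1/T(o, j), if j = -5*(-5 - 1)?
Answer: 1089/25939 ≈ 0.041983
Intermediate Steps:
j = 30 (j = -5*(-6) = 30)
o = 98/33 (o = -98*(-1/33) = 98/33 ≈ 2.9697)
T(h, t) = 15 + h² (T(h, t) = h² + 15 = 15 + h²)
1/T(o, j) = 1/(15 + (98/33)²) = 1/(15 + 9604/1089) = 1/(25939/1089) = 1089/25939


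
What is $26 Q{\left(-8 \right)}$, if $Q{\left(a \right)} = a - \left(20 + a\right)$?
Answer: $-520$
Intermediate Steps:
$Q{\left(a \right)} = -20$
$26 Q{\left(-8 \right)} = 26 \left(-20\right) = -520$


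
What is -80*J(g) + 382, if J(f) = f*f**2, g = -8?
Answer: 41342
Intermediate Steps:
J(f) = f**3
-80*J(g) + 382 = -80*(-8)**3 + 382 = -80*(-512) + 382 = 40960 + 382 = 41342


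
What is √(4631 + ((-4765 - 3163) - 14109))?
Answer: 3*I*√1934 ≈ 131.93*I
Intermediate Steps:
√(4631 + ((-4765 - 3163) - 14109)) = √(4631 + (-7928 - 14109)) = √(4631 - 22037) = √(-17406) = 3*I*√1934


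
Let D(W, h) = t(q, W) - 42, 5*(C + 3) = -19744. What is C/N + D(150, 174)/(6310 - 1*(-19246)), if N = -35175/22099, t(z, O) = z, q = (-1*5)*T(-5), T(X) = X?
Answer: 1594161462503/642094500 ≈ 2482.8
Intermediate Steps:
C = -19759/5 (C = -3 + (1/5)*(-19744) = -3 - 19744/5 = -19759/5 ≈ -3951.8)
q = 25 (q = -1*5*(-5) = -5*(-5) = 25)
D(W, h) = -17 (D(W, h) = 25 - 42 = -17)
N = -5025/3157 (N = -35175*1/22099 = -5025/3157 ≈ -1.5917)
C/N + D(150, 174)/(6310 - 1*(-19246)) = -19759/(5*(-5025/3157)) - 17/(6310 - 1*(-19246)) = -19759/5*(-3157/5025) - 17/(6310 + 19246) = 62379163/25125 - 17/25556 = 1594161462503/642094500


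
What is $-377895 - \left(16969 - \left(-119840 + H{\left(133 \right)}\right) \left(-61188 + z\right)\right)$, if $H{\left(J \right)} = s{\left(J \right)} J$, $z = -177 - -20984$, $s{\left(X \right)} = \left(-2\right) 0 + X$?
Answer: $4124564667$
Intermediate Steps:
$s{\left(X \right)} = X$ ($s{\left(X \right)} = 0 + X = X$)
$z = 20807$ ($z = -177 + 20984 = 20807$)
$H{\left(J \right)} = J^{2}$ ($H{\left(J \right)} = J J = J^{2}$)
$-377895 - \left(16969 - \left(-119840 + H{\left(133 \right)}\right) \left(-61188 + z\right)\right) = -377895 - \left(16969 - \left(-119840 + 133^{2}\right) \left(-61188 + 20807\right)\right) = -377895 - \left(16969 - \left(-119840 + 17689\right) \left(-40381\right)\right) = -377895 - \left(16969 - \left(-102151\right) \left(-40381\right)\right) = -377895 - \left(16969 - 4124959531\right) = -377895 - -4124942562 = -377895 + 4124942562 = 4124564667$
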